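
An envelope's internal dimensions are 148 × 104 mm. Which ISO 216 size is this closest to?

Aspect ratio 148/104 ≈ 1.423 — close to the ISO √2 ≈ 1.414.
In the A-series (A0 area = 1 m²): A6 = 105 × 148 mm.
Off by 1 mm total — nearest standard size.

A6 (105 × 148 mm)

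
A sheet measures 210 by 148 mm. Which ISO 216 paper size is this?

A5 (148 × 210 mm)

Aspect ratio 210/148 ≈ 1.419 — close to the ISO √2 ≈ 1.414.
In the A-series (A0 area = 1 m²): A5 = 148 × 210 mm.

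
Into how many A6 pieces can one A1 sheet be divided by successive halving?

32

Each ISO step halves the sheet: 1 × A1 → 2 × A2 → 4 × A3 → 8 × A4 → …
From A1 to A6 is 5 halving steps: 2^5 = 32.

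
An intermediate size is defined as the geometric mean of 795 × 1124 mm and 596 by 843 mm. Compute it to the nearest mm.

Short side: √(795 · 596) = √473820 ≈ 688.3 → 688 mm
Long side: √(1124 · 843) = √947532 ≈ 973.4 → 973 mm

688 × 973 mm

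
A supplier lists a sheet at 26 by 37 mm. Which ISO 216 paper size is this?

A10 (26 × 37 mm)

Aspect ratio 37/26 ≈ 1.423 — close to the ISO √2 ≈ 1.414.
In the A-series (A0 area = 1 m²): A10 = 26 × 37 mm.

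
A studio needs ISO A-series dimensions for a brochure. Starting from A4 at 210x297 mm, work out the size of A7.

A5: ⌊297/2⌋ × 210 = 148 × 210 mm
A6: ⌊210/2⌋ × 148 = 105 × 148 mm
A7: ⌊148/2⌋ × 105 = 74 × 105 mm

74 × 105 mm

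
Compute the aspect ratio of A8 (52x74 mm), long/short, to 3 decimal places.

1.423

74 / 52 = 1.423
ISO 216 targets √2 ≈ 1.414; the +0.009 deviation is from mm rounding.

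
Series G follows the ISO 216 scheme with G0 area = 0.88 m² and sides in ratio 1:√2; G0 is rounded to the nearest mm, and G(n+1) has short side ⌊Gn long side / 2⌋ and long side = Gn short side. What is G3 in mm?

279 × 394 mm

Let G0's short side be w mm. w · w√2 = 0.88 m² = 880,000 mm², so w ≈ 788.8 mm and w√2 ≈ 1115.6 mm → G0 = 789 × 1116 mm.
G1: ⌊1116/2⌋ × 789 = 558 × 789 mm
G2: ⌊789/2⌋ × 558 = 394 × 558 mm
G3: ⌊558/2⌋ × 394 = 279 × 394 mm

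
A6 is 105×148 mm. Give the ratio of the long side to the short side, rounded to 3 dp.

148 / 105 = 1.410
ISO 216 targets √2 ≈ 1.414; the -0.005 deviation is from mm rounding.

1.410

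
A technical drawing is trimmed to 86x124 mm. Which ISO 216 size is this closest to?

Aspect ratio 124/86 ≈ 1.442 (ISO target is √2 ≈ 1.414).
In the B-series (B0 = 1000 × 1414 mm): B7 = 88 × 125 mm.
Off by 3 mm total — nearest standard size.

B7 (88 × 125 mm)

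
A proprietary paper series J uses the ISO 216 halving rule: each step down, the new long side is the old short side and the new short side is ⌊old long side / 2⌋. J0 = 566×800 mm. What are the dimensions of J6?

J1 = 400 × 566 mm (from J0 by 1 halving).
J2: ⌊566/2⌋ × 400 = 283 × 400 mm
J3: ⌊400/2⌋ × 283 = 200 × 283 mm
J4: ⌊283/2⌋ × 200 = 141 × 200 mm
J5: ⌊200/2⌋ × 141 = 100 × 141 mm
J6: ⌊141/2⌋ × 100 = 70 × 100 mm

70 × 100 mm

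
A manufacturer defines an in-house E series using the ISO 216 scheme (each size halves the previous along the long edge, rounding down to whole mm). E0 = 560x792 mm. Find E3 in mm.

E1: ⌊792/2⌋ × 560 = 396 × 560 mm
E2: ⌊560/2⌋ × 396 = 280 × 396 mm
E3: ⌊396/2⌋ × 280 = 198 × 280 mm

198 × 280 mm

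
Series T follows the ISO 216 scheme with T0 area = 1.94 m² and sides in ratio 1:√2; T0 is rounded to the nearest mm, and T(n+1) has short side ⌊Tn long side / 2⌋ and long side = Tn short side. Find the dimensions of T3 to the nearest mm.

Let T0's short side be w mm. w · w√2 = 1.94 m² = 1,940,000 mm², so w ≈ 1171.2 mm and w√2 ≈ 1656.4 mm → T0 = 1171 × 1656 mm.
T1: ⌊1656/2⌋ × 1171 = 828 × 1171 mm
T2: ⌊1171/2⌋ × 828 = 585 × 828 mm
T3: ⌊828/2⌋ × 585 = 414 × 585 mm

414 × 585 mm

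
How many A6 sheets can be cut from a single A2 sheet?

16

Each ISO step halves the sheet: 1 × A2 → 2 × A3 → 4 × A4 → 8 × A5 → …
From A2 to A6 is 4 halving steps: 2^4 = 16.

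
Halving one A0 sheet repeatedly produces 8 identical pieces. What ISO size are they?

8 = 2^3, so 3 halving steps.
A0 → A1 → … → A3 after 3 steps.

A3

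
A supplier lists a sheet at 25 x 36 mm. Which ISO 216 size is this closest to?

A10 (26 × 37 mm)

Aspect ratio 36/25 ≈ 1.440 (ISO target is √2 ≈ 1.414).
In the A-series (A0 area = 1 m²): A10 = 26 × 37 mm.
Off by 2 mm total — nearest standard size.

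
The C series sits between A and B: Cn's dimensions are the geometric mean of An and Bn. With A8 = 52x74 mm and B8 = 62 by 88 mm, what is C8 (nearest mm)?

Short side: √(52 · 62) = √3224 ≈ 56.8 → 57 mm
Long side: √(74 · 88) = √6512 ≈ 80.7 → 81 mm

57 × 81 mm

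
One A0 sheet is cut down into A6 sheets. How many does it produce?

64

Each ISO step halves the sheet: 1 × A0 → 2 × A1 → 4 × A2 → 8 × A3 → …
From A0 to A6 is 6 halving steps: 2^6 = 64.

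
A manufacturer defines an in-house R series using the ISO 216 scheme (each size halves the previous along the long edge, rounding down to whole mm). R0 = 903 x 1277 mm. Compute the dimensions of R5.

159 × 225 mm

R1 = 638 × 903 mm (from R0 by 1 halving).
R2: ⌊903/2⌋ × 638 = 451 × 638 mm
R3: ⌊638/2⌋ × 451 = 319 × 451 mm
R4: ⌊451/2⌋ × 319 = 225 × 319 mm
R5: ⌊319/2⌋ × 225 = 159 × 225 mm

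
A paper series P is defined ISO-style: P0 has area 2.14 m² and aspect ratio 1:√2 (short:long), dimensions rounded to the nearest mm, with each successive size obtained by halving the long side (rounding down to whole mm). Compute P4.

Let P0's short side be w mm. w · w√2 = 2.14 m² = 2,140,000 mm², so w ≈ 1230.1 mm and w√2 ≈ 1739.7 mm → P0 = 1230 × 1740 mm.
P1: ⌊1740/2⌋ × 1230 = 870 × 1230 mm
P2: ⌊1230/2⌋ × 870 = 615 × 870 mm
P3: ⌊870/2⌋ × 615 = 435 × 615 mm
P4: ⌊615/2⌋ × 435 = 307 × 435 mm

307 × 435 mm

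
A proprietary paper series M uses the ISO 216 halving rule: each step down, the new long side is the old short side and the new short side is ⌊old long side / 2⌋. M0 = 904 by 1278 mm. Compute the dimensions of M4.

M1: ⌊1278/2⌋ × 904 = 639 × 904 mm
M2: ⌊904/2⌋ × 639 = 452 × 639 mm
M3: ⌊639/2⌋ × 452 = 319 × 452 mm
M4: ⌊452/2⌋ × 319 = 226 × 319 mm

226 × 319 mm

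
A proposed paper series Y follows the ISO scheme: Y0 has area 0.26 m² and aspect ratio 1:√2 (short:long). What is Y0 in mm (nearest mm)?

Let the short side be w mm. Then w · w√2 = 0.26 m² = 260,000 mm².
w² = 260,000/√2, so w ≈ 428.8 mm; long side = w√2 ≈ 606.4 mm.

429 × 606 mm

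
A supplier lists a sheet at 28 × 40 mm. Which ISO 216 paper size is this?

C10 (28 × 40 mm)

Aspect ratio 40/28 ≈ 1.429 — close to the ISO √2 ≈ 1.414.
In the C-series (envelope sizes, between A and B): C10 = 28 × 40 mm.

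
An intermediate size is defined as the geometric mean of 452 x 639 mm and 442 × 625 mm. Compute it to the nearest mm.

Short side: √(452 · 442) = √199784 ≈ 447.0 → 447 mm
Long side: √(639 · 625) = √399375 ≈ 632.0 → 632 mm

447 × 632 mm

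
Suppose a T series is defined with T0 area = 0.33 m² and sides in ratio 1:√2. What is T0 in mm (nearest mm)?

Let the short side be w mm. Then w · w√2 = 0.33 m² = 330,000 mm².
w² = 330,000/√2, so w ≈ 483.1 mm; long side = w√2 ≈ 683.1 mm.

483 × 683 mm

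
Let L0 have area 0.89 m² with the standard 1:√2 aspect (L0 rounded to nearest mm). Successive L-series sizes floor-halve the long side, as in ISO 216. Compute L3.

Let L0's short side be w mm. w · w√2 = 0.89 m² = 890,000 mm², so w ≈ 793.3 mm and w√2 ≈ 1121.9 mm → L0 = 793 × 1122 mm.
L1: ⌊1122/2⌋ × 793 = 561 × 793 mm
L2: ⌊793/2⌋ × 561 = 396 × 561 mm
L3: ⌊561/2⌋ × 396 = 280 × 396 mm

280 × 396 mm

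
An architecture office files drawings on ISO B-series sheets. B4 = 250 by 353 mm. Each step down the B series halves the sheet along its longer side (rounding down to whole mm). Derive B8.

62 × 88 mm

B5: ⌊353/2⌋ × 250 = 176 × 250 mm
B6: ⌊250/2⌋ × 176 = 125 × 176 mm
B7: ⌊176/2⌋ × 125 = 88 × 125 mm
B8: ⌊125/2⌋ × 88 = 62 × 88 mm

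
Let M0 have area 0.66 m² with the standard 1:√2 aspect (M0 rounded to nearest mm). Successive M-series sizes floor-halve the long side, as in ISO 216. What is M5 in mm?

Let M0's short side be w mm. w · w√2 = 0.66 m² = 660,000 mm², so w ≈ 683.1 mm and w√2 ≈ 966.1 mm → M0 = 683 × 966 mm.
M1: ⌊966/2⌋ × 683 = 483 × 683 mm
M2: ⌊683/2⌋ × 483 = 341 × 483 mm
M3: ⌊483/2⌋ × 341 = 241 × 341 mm
M4: ⌊341/2⌋ × 241 = 170 × 241 mm
M5: ⌊241/2⌋ × 170 = 120 × 170 mm

120 × 170 mm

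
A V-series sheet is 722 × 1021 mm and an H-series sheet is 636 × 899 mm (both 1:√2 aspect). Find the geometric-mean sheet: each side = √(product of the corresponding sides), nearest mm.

Short side: √(722 · 636) = √459192 ≈ 677.6 → 678 mm
Long side: √(1021 · 899) = √917879 ≈ 958.1 → 958 mm

678 × 958 mm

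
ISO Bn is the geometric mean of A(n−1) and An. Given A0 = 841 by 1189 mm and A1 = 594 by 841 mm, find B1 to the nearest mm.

Short side: √(841 · 594) = √499554 ≈ 706.8 → 707 mm
Long side: √(1189 · 841) = √999949 ≈ 1000.0 → 1000 mm

707 × 1000 mm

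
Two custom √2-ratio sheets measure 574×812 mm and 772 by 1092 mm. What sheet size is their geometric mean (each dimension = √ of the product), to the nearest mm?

Short side: √(574 · 772) = √443128 ≈ 665.7 → 666 mm
Long side: √(812 · 1092) = √886704 ≈ 941.6 → 942 mm

666 × 942 mm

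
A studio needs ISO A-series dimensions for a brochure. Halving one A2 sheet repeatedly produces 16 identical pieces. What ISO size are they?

A6

16 = 2^4, so 4 halving steps.
A2 → A3 → … → A6 after 4 steps.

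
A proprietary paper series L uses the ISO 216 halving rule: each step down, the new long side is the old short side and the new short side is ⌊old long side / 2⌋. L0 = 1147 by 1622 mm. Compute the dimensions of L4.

286 × 405 mm

L1: ⌊1622/2⌋ × 1147 = 811 × 1147 mm
L2: ⌊1147/2⌋ × 811 = 573 × 811 mm
L3: ⌊811/2⌋ × 573 = 405 × 573 mm
L4: ⌊573/2⌋ × 405 = 286 × 405 mm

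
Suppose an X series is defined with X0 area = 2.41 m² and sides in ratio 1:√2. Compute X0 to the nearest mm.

1305 × 1846 mm

Let the short side be w mm. Then w · w√2 = 2.41 m² = 2,410,000 mm².
w² = 2,410,000/√2, so w ≈ 1305.4 mm; long side = w√2 ≈ 1846.1 mm.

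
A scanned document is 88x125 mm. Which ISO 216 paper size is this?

Aspect ratio 125/88 ≈ 1.420 — close to the ISO √2 ≈ 1.414.
In the B-series (B0 = 1000 × 1414 mm): B7 = 88 × 125 mm.

B7 (88 × 125 mm)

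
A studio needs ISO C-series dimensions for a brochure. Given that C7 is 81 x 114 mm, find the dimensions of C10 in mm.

C8: ⌊114/2⌋ × 81 = 57 × 81 mm
C9: ⌊81/2⌋ × 57 = 40 × 57 mm
C10: ⌊57/2⌋ × 40 = 28 × 40 mm

28 × 40 mm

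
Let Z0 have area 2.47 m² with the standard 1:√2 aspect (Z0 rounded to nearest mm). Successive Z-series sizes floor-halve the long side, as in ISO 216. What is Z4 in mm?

330 × 467 mm

Let Z0's short side be w mm. w · w√2 = 2.47 m² = 2,470,000 mm², so w ≈ 1321.6 mm and w√2 ≈ 1869.0 mm → Z0 = 1322 × 1869 mm.
Z1: ⌊1869/2⌋ × 1322 = 934 × 1322 mm
Z2: ⌊1322/2⌋ × 934 = 661 × 934 mm
Z3: ⌊934/2⌋ × 661 = 467 × 661 mm
Z4: ⌊661/2⌋ × 467 = 330 × 467 mm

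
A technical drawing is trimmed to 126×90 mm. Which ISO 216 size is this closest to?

Aspect ratio 126/90 ≈ 1.400 — close to the ISO √2 ≈ 1.414.
In the B-series (B0 = 1000 × 1414 mm): B7 = 88 × 125 mm.
Off by 3 mm total — nearest standard size.

B7 (88 × 125 mm)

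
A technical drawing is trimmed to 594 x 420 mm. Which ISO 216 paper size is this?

Aspect ratio 594/420 ≈ 1.414 — close to the ISO √2 ≈ 1.414.
In the A-series (A0 area = 1 m²): A2 = 420 × 594 mm.

A2 (420 × 594 mm)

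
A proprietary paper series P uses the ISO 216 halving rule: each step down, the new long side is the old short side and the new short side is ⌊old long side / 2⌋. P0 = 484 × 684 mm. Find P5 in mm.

85 × 121 mm

P1 = 342 × 484 mm (from P0 by 1 halving).
P2: ⌊484/2⌋ × 342 = 242 × 342 mm
P3: ⌊342/2⌋ × 242 = 171 × 242 mm
P4: ⌊242/2⌋ × 171 = 121 × 171 mm
P5: ⌊171/2⌋ × 121 = 85 × 121 mm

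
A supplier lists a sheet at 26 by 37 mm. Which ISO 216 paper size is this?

Aspect ratio 37/26 ≈ 1.423 — close to the ISO √2 ≈ 1.414.
In the A-series (A0 area = 1 m²): A10 = 26 × 37 mm.

A10 (26 × 37 mm)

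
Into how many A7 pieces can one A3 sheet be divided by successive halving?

A3 = 297 × 420 mm; A7 = 74 × 105 mm.
Each halving step doubles the count; 4 steps from A3 to A7.
2^4 = 16.

16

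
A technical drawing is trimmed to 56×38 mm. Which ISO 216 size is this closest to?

Aspect ratio 56/38 ≈ 1.474 (ISO target is √2 ≈ 1.414).
In the C-series (envelope sizes, between A and B): C9 = 40 × 57 mm.
Off by 3 mm total — nearest standard size.

C9 (40 × 57 mm)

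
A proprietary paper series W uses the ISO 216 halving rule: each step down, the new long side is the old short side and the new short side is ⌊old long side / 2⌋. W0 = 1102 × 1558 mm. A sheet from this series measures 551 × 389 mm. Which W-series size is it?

W3

W0: 1102 × 1558 mm
W1: 779 × 1102 mm
W2: 551 × 779 mm
W3: 389 × 551 mm
W4: 275 × 389 mm
→ matches W3.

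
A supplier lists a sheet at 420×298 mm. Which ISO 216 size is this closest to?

A3 (297 × 420 mm)

Aspect ratio 420/298 ≈ 1.409 — close to the ISO √2 ≈ 1.414.
In the A-series (A0 area = 1 m²): A3 = 297 × 420 mm.
Off by 1 mm total — nearest standard size.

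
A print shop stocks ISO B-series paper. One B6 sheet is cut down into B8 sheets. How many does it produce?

B6 = 125 × 176 mm; B8 = 62 × 88 mm.
Each halving step doubles the count; 2 steps from B6 to B8.
2^2 = 4.

4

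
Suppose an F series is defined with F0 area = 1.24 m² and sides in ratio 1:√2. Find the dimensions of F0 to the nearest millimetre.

936 × 1324 mm

Let the short side be w mm. Then w · w√2 = 1.24 m² = 1,240,000 mm².
w² = 1,240,000/√2, so w ≈ 936.4 mm; long side = w√2 ≈ 1324.2 mm.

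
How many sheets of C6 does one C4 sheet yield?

4

Each ISO step halves the sheet: 1 × C4 → 2 × C5 → 4 × C6
From C4 to C6 is 2 halving steps: 2^2 = 4.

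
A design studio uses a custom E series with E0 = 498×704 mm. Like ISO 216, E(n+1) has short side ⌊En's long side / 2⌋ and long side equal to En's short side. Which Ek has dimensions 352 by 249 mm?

E0: 498 × 704 mm
E1: 352 × 498 mm
E2: 249 × 352 mm
E3: 176 × 249 mm
→ matches E2.

E2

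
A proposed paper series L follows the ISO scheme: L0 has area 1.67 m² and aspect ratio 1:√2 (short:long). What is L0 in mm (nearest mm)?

1087 × 1537 mm

Let the short side be w mm. Then w · w√2 = 1.67 m² = 1,670,000 mm².
w² = 1,670,000/√2, so w ≈ 1086.7 mm; long side = w√2 ≈ 1536.8 mm.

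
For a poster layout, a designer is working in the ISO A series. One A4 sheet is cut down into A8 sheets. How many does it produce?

Each ISO step halves the sheet: 1 × A4 → 2 × A5 → 4 × A6 → 8 × A7 → …
From A4 to A8 is 4 halving steps: 2^4 = 16.

16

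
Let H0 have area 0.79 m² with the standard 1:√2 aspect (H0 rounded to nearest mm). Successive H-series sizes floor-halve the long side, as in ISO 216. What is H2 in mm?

Let H0's short side be w mm. w · w√2 = 0.79 m² = 790,000 mm², so w ≈ 747.4 mm and w√2 ≈ 1057.0 mm → H0 = 747 × 1057 mm.
H1: ⌊1057/2⌋ × 747 = 528 × 747 mm
H2: ⌊747/2⌋ × 528 = 373 × 528 mm

373 × 528 mm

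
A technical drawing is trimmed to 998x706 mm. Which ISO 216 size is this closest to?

B1 (707 × 1000 mm)

Aspect ratio 998/706 ≈ 1.414 — close to the ISO √2 ≈ 1.414.
In the B-series (B0 = 1000 × 1414 mm): B1 = 707 × 1000 mm.
Off by 3 mm total — nearest standard size.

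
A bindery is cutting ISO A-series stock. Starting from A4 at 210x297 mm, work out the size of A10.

26 × 37 mm

A5: ⌊297/2⌋ × 210 = 148 × 210 mm
A6: ⌊210/2⌋ × 148 = 105 × 148 mm
A7: ⌊148/2⌋ × 105 = 74 × 105 mm
A8: ⌊105/2⌋ × 74 = 52 × 74 mm
A9: ⌊74/2⌋ × 52 = 37 × 52 mm
A10: ⌊52/2⌋ × 37 = 26 × 37 mm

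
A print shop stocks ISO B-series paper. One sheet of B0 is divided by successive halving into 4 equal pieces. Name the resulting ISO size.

4 = 2^2, so 2 halving steps.
B0 → B1 → … → B2 after 2 steps.

B2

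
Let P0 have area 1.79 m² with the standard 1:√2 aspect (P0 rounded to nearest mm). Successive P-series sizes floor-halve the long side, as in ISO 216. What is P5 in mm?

198 × 281 mm

Let P0's short side be w mm. w · w√2 = 1.79 m² = 1,790,000 mm², so w ≈ 1125.0 mm and w√2 ≈ 1591.1 mm → P0 = 1125 × 1591 mm.
P1: ⌊1591/2⌋ × 1125 = 795 × 1125 mm
P2: ⌊1125/2⌋ × 795 = 562 × 795 mm
P3: ⌊795/2⌋ × 562 = 397 × 562 mm
P4: ⌊562/2⌋ × 397 = 281 × 397 mm
P5: ⌊397/2⌋ × 281 = 198 × 281 mm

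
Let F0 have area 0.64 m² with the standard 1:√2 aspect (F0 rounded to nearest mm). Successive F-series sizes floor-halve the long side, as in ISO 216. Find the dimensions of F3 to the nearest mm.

237 × 336 mm

Let F0's short side be w mm. w · w√2 = 0.64 m² = 640,000 mm², so w ≈ 672.7 mm and w√2 ≈ 951.4 mm → F0 = 673 × 951 mm.
F1: ⌊951/2⌋ × 673 = 475 × 673 mm
F2: ⌊673/2⌋ × 475 = 336 × 475 mm
F3: ⌊475/2⌋ × 336 = 237 × 336 mm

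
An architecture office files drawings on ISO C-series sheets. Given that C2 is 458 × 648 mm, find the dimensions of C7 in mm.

81 × 114 mm

C3: ⌊648/2⌋ × 458 = 324 × 458 mm
C4: ⌊458/2⌋ × 324 = 229 × 324 mm
C5: ⌊324/2⌋ × 229 = 162 × 229 mm
C6: ⌊229/2⌋ × 162 = 114 × 162 mm
C7: ⌊162/2⌋ × 114 = 81 × 114 mm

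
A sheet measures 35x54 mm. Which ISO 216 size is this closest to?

A9 (37 × 52 mm)

Aspect ratio 54/35 ≈ 1.543 (ISO target is √2 ≈ 1.414).
In the A-series (A0 area = 1 m²): A9 = 37 × 52 mm.
Off by 4 mm total — nearest standard size.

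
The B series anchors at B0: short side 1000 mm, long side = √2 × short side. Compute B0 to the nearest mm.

Short side = 1000 mm; long side = 1000√2 ≈ 1414.2 mm.

1000 × 1414 mm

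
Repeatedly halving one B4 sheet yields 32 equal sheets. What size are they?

32 = 2^5, so 5 halving steps.
B4 → B5 → … → B9 after 5 steps.

B9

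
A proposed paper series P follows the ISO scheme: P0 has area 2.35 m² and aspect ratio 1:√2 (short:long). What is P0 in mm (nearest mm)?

1289 × 1823 mm

Let the short side be w mm. Then w · w√2 = 2.35 m² = 2,350,000 mm².
w² = 2,350,000/√2, so w ≈ 1289.1 mm; long side = w√2 ≈ 1823.0 mm.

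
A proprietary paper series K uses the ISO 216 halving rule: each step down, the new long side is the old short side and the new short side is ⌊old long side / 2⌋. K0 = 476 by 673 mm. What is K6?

59 × 84 mm

K1: ⌊673/2⌋ × 476 = 336 × 476 mm
K2: ⌊476/2⌋ × 336 = 238 × 336 mm
K3: ⌊336/2⌋ × 238 = 168 × 238 mm
K4: ⌊238/2⌋ × 168 = 119 × 168 mm
K5: ⌊168/2⌋ × 119 = 84 × 119 mm
K6: ⌊119/2⌋ × 84 = 59 × 84 mm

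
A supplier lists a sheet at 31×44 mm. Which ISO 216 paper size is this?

B10 (31 × 44 mm)

Aspect ratio 44/31 ≈ 1.419 — close to the ISO √2 ≈ 1.414.
In the B-series (B0 = 1000 × 1414 mm): B10 = 31 × 44 mm.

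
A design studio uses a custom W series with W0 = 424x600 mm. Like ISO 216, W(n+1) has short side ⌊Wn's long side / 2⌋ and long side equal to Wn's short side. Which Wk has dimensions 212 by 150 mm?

W3

W0: 424 × 600 mm
W1: 300 × 424 mm
W2: 212 × 300 mm
W3: 150 × 212 mm
W4: 106 × 150 mm
→ matches W3.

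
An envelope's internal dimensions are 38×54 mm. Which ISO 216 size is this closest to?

Aspect ratio 54/38 ≈ 1.421 — close to the ISO √2 ≈ 1.414.
In the A-series (A0 area = 1 m²): A9 = 37 × 52 mm.
Off by 3 mm total — nearest standard size.

A9 (37 × 52 mm)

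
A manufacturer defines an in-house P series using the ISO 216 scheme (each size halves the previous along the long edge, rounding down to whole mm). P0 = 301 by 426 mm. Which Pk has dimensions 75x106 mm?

P0: 301 × 426 mm
P1: 213 × 301 mm
P2: 150 × 213 mm
P3: 106 × 150 mm
P4: 75 × 106 mm
P5: 53 × 75 mm
→ matches P4.

P4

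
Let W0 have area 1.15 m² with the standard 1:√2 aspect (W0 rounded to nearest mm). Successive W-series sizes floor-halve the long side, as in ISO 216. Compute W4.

225 × 318 mm

Let W0's short side be w mm. w · w√2 = 1.15 m² = 1,150,000 mm², so w ≈ 901.8 mm and w√2 ≈ 1275.3 mm → W0 = 902 × 1275 mm.
W1: ⌊1275/2⌋ × 902 = 637 × 902 mm
W2: ⌊902/2⌋ × 637 = 451 × 637 mm
W3: ⌊637/2⌋ × 451 = 318 × 451 mm
W4: ⌊451/2⌋ × 318 = 225 × 318 mm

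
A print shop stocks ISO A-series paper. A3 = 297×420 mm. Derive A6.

105 × 148 mm

A4: ⌊420/2⌋ × 297 = 210 × 297 mm
A5: ⌊297/2⌋ × 210 = 148 × 210 mm
A6: ⌊210/2⌋ × 148 = 105 × 148 mm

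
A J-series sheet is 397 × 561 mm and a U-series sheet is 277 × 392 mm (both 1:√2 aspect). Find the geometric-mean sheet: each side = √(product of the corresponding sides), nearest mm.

332 × 469 mm

Short side: √(397 · 277) = √109969 ≈ 331.6 → 332 mm
Long side: √(561 · 392) = √219912 ≈ 468.9 → 469 mm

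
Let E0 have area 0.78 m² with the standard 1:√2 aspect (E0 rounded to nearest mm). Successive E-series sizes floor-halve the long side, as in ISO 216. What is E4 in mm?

Let E0's short side be w mm. w · w√2 = 0.78 m² = 780,000 mm², so w ≈ 742.7 mm and w√2 ≈ 1050.3 mm → E0 = 743 × 1050 mm.
E1: ⌊1050/2⌋ × 743 = 525 × 743 mm
E2: ⌊743/2⌋ × 525 = 371 × 525 mm
E3: ⌊525/2⌋ × 371 = 262 × 371 mm
E4: ⌊371/2⌋ × 262 = 185 × 262 mm

185 × 262 mm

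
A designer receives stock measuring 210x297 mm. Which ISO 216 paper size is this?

A4 (210 × 297 mm)

Aspect ratio 297/210 ≈ 1.414 — close to the ISO √2 ≈ 1.414.
In the A-series (A0 area = 1 m²): A4 = 210 × 297 mm.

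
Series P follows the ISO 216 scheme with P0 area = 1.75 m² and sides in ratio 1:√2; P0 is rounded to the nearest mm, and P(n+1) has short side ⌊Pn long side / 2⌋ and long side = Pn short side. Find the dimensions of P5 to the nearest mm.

Let P0's short side be w mm. w · w√2 = 1.75 m² = 1,750,000 mm², so w ≈ 1112.4 mm and w√2 ≈ 1573.2 mm → P0 = 1112 × 1573 mm.
P1: ⌊1573/2⌋ × 1112 = 786 × 1112 mm
P2: ⌊1112/2⌋ × 786 = 556 × 786 mm
P3: ⌊786/2⌋ × 556 = 393 × 556 mm
P4: ⌊556/2⌋ × 393 = 278 × 393 mm
P5: ⌊393/2⌋ × 278 = 196 × 278 mm

196 × 278 mm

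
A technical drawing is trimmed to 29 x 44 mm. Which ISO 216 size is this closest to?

Aspect ratio 44/29 ≈ 1.517 (ISO target is √2 ≈ 1.414).
In the B-series (B0 = 1000 × 1414 mm): B10 = 31 × 44 mm.
Off by 2 mm total — nearest standard size.

B10 (31 × 44 mm)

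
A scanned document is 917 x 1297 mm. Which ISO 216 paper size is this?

Aspect ratio 1297/917 ≈ 1.414 — close to the ISO √2 ≈ 1.414.
In the C-series (envelope sizes, between A and B): C0 = 917 × 1297 mm.

C0 (917 × 1297 mm)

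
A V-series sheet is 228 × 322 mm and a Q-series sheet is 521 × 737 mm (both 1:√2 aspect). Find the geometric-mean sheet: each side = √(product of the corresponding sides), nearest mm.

345 × 487 mm

Short side: √(228 · 521) = √118788 ≈ 344.7 → 345 mm
Long side: √(322 · 737) = √237314 ≈ 487.1 → 487 mm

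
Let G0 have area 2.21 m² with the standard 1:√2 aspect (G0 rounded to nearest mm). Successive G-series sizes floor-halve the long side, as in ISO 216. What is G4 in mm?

312 × 442 mm

Let G0's short side be w mm. w · w√2 = 2.21 m² = 2,210,000 mm², so w ≈ 1250.1 mm and w√2 ≈ 1767.9 mm → G0 = 1250 × 1768 mm.
G1: ⌊1768/2⌋ × 1250 = 884 × 1250 mm
G2: ⌊1250/2⌋ × 884 = 625 × 884 mm
G3: ⌊884/2⌋ × 625 = 442 × 625 mm
G4: ⌊625/2⌋ × 442 = 312 × 442 mm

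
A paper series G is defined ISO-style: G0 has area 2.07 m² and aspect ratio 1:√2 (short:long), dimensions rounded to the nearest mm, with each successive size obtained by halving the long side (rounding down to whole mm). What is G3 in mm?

427 × 605 mm

Let G0's short side be w mm. w · w√2 = 2.07 m² = 2,070,000 mm², so w ≈ 1209.8 mm and w√2 ≈ 1711.0 mm → G0 = 1210 × 1711 mm.
G1: ⌊1711/2⌋ × 1210 = 855 × 1210 mm
G2: ⌊1210/2⌋ × 855 = 605 × 855 mm
G3: ⌊855/2⌋ × 605 = 427 × 605 mm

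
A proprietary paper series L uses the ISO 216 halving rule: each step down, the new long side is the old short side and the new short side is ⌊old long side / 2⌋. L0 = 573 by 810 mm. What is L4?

143 × 202 mm

L1: ⌊810/2⌋ × 573 = 405 × 573 mm
L2: ⌊573/2⌋ × 405 = 286 × 405 mm
L3: ⌊405/2⌋ × 286 = 202 × 286 mm
L4: ⌊286/2⌋ × 202 = 143 × 202 mm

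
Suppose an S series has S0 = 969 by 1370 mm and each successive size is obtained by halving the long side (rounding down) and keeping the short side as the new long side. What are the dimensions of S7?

85 × 121 mm

S1 = 685 × 969 mm (from S0 by 1 halving).
S2: ⌊969/2⌋ × 685 = 484 × 685 mm
S3: ⌊685/2⌋ × 484 = 342 × 484 mm
S4: ⌊484/2⌋ × 342 = 242 × 342 mm
S5: ⌊342/2⌋ × 242 = 171 × 242 mm
S6: ⌊242/2⌋ × 171 = 121 × 171 mm
S7: ⌊171/2⌋ × 121 = 85 × 121 mm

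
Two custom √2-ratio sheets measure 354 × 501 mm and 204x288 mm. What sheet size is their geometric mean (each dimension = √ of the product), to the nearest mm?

269 × 380 mm

Short side: √(354 · 204) = √72216 ≈ 268.7 → 269 mm
Long side: √(501 · 288) = √144288 ≈ 379.9 → 380 mm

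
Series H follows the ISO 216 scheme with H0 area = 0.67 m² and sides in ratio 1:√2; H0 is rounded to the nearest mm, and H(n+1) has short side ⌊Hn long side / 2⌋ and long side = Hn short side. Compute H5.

Let H0's short side be w mm. w · w√2 = 0.67 m² = 670,000 mm², so w ≈ 688.3 mm and w√2 ≈ 973.4 mm → H0 = 688 × 973 mm.
H1: ⌊973/2⌋ × 688 = 486 × 688 mm
H2: ⌊688/2⌋ × 486 = 344 × 486 mm
H3: ⌊486/2⌋ × 344 = 243 × 344 mm
H4: ⌊344/2⌋ × 243 = 172 × 243 mm
H5: ⌊243/2⌋ × 172 = 121 × 172 mm

121 × 172 mm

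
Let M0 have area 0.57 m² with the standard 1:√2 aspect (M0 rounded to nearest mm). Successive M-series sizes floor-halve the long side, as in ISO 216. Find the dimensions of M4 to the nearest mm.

158 × 224 mm

Let M0's short side be w mm. w · w√2 = 0.57 m² = 570,000 mm², so w ≈ 634.9 mm and w√2 ≈ 897.8 mm → M0 = 635 × 898 mm.
M1: ⌊898/2⌋ × 635 = 449 × 635 mm
M2: ⌊635/2⌋ × 449 = 317 × 449 mm
M3: ⌊449/2⌋ × 317 = 224 × 317 mm
M4: ⌊317/2⌋ × 224 = 158 × 224 mm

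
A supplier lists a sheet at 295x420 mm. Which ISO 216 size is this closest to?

A3 (297 × 420 mm)

Aspect ratio 420/295 ≈ 1.424 — close to the ISO √2 ≈ 1.414.
In the A-series (A0 area = 1 m²): A3 = 297 × 420 mm.
Off by 2 mm total — nearest standard size.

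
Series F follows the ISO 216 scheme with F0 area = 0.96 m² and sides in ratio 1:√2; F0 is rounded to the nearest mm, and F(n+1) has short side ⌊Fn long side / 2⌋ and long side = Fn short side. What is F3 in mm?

291 × 412 mm

Let F0's short side be w mm. w · w√2 = 0.96 m² = 960,000 mm², so w ≈ 823.9 mm and w√2 ≈ 1165.2 mm → F0 = 824 × 1165 mm.
F1: ⌊1165/2⌋ × 824 = 582 × 824 mm
F2: ⌊824/2⌋ × 582 = 412 × 582 mm
F3: ⌊582/2⌋ × 412 = 291 × 412 mm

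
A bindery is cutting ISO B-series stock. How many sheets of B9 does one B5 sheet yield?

16

Each ISO step halves the sheet: 1 × B5 → 2 × B6 → 4 × B7 → 8 × B8 → …
From B5 to B9 is 4 halving steps: 2^4 = 16.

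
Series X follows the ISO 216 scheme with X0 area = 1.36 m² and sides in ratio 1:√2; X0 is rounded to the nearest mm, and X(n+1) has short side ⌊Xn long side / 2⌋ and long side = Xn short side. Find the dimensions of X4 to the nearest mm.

Let X0's short side be w mm. w · w√2 = 1.36 m² = 1,360,000 mm², so w ≈ 980.6 mm and w√2 ≈ 1386.8 mm → X0 = 981 × 1387 mm.
X1: ⌊1387/2⌋ × 981 = 693 × 981 mm
X2: ⌊981/2⌋ × 693 = 490 × 693 mm
X3: ⌊693/2⌋ × 490 = 346 × 490 mm
X4: ⌊490/2⌋ × 346 = 245 × 346 mm

245 × 346 mm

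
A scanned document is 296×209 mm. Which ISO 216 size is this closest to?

Aspect ratio 296/209 ≈ 1.416 — close to the ISO √2 ≈ 1.414.
In the A-series (A0 area = 1 m²): A4 = 210 × 297 mm.
Off by 2 mm total — nearest standard size.

A4 (210 × 297 mm)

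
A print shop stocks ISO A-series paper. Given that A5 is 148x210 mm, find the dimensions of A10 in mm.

A6: ⌊210/2⌋ × 148 = 105 × 148 mm
A7: ⌊148/2⌋ × 105 = 74 × 105 mm
A8: ⌊105/2⌋ × 74 = 52 × 74 mm
A9: ⌊74/2⌋ × 52 = 37 × 52 mm
A10: ⌊52/2⌋ × 37 = 26 × 37 mm

26 × 37 mm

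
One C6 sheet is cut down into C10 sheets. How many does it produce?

16

C6 = 114 × 162 mm; C10 = 28 × 40 mm.
Each halving step doubles the count; 4 steps from C6 to C10.
2^4 = 16.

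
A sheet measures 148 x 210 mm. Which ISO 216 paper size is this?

Aspect ratio 210/148 ≈ 1.419 — close to the ISO √2 ≈ 1.414.
In the A-series (A0 area = 1 m²): A5 = 148 × 210 mm.

A5 (148 × 210 mm)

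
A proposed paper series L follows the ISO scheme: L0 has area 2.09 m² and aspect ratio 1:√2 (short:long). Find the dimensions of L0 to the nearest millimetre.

1216 × 1719 mm

Let the short side be w mm. Then w · w√2 = 2.09 m² = 2,090,000 mm².
w² = 2,090,000/√2, so w ≈ 1215.7 mm; long side = w√2 ≈ 1719.2 mm.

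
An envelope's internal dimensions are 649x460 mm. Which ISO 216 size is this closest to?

Aspect ratio 649/460 ≈ 1.411 — close to the ISO √2 ≈ 1.414.
In the C-series (envelope sizes, between A and B): C2 = 458 × 648 mm.
Off by 3 mm total — nearest standard size.

C2 (458 × 648 mm)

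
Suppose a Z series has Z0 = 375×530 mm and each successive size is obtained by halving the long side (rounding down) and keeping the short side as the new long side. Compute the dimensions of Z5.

66 × 93 mm

Z1 = 265 × 375 mm (from Z0 by 1 halving).
Z2: ⌊375/2⌋ × 265 = 187 × 265 mm
Z3: ⌊265/2⌋ × 187 = 132 × 187 mm
Z4: ⌊187/2⌋ × 132 = 93 × 132 mm
Z5: ⌊132/2⌋ × 93 = 66 × 93 mm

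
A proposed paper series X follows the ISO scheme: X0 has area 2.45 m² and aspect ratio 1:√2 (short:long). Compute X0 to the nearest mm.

Let the short side be w mm. Then w · w√2 = 2.45 m² = 2,450,000 mm².
w² = 2,450,000/√2, so w ≈ 1316.2 mm; long side = w√2 ≈ 1861.4 mm.

1316 × 1861 mm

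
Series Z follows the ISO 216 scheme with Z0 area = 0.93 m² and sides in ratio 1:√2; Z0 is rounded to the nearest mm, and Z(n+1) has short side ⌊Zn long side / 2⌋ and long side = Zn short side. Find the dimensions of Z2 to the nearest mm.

405 × 573 mm

Let Z0's short side be w mm. w · w√2 = 0.93 m² = 930,000 mm², so w ≈ 810.9 mm and w√2 ≈ 1146.8 mm → Z0 = 811 × 1147 mm.
Z1: ⌊1147/2⌋ × 811 = 573 × 811 mm
Z2: ⌊811/2⌋ × 573 = 405 × 573 mm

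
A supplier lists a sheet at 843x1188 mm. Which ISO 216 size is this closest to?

Aspect ratio 1188/843 ≈ 1.409 — close to the ISO √2 ≈ 1.414.
In the A-series (A0 area = 1 m²): A0 = 841 × 1189 mm.
Off by 3 mm total — nearest standard size.

A0 (841 × 1189 mm)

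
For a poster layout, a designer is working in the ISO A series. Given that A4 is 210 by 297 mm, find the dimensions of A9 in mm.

37 × 52 mm

A5: ⌊297/2⌋ × 210 = 148 × 210 mm
A6: ⌊210/2⌋ × 148 = 105 × 148 mm
A7: ⌊148/2⌋ × 105 = 74 × 105 mm
A8: ⌊105/2⌋ × 74 = 52 × 74 mm
A9: ⌊74/2⌋ × 52 = 37 × 52 mm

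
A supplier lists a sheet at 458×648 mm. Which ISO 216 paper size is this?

C2 (458 × 648 mm)

Aspect ratio 648/458 ≈ 1.415 — close to the ISO √2 ≈ 1.414.
In the C-series (envelope sizes, between A and B): C2 = 458 × 648 mm.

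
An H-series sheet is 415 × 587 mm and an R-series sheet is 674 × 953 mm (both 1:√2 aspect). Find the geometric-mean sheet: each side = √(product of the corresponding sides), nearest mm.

Short side: √(415 · 674) = √279710 ≈ 528.9 → 529 mm
Long side: √(587 · 953) = √559411 ≈ 747.9 → 748 mm

529 × 748 mm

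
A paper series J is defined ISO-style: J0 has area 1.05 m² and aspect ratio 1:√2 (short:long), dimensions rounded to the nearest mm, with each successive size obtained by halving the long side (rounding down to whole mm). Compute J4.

Let J0's short side be w mm. w · w√2 = 1.05 m² = 1,050,000 mm², so w ≈ 861.7 mm and w√2 ≈ 1218.6 mm → J0 = 862 × 1219 mm.
J1: ⌊1219/2⌋ × 862 = 609 × 862 mm
J2: ⌊862/2⌋ × 609 = 431 × 609 mm
J3: ⌊609/2⌋ × 431 = 304 × 431 mm
J4: ⌊431/2⌋ × 304 = 215 × 304 mm

215 × 304 mm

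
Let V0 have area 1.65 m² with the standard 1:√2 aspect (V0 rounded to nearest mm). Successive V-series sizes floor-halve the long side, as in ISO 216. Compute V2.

Let V0's short side be w mm. w · w√2 = 1.65 m² = 1,650,000 mm², so w ≈ 1080.2 mm and w√2 ≈ 1527.6 mm → V0 = 1080 × 1528 mm.
V1: ⌊1528/2⌋ × 1080 = 764 × 1080 mm
V2: ⌊1080/2⌋ × 764 = 540 × 764 mm

540 × 764 mm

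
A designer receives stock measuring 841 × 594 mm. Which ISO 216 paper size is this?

Aspect ratio 841/594 ≈ 1.416 — close to the ISO √2 ≈ 1.414.
In the A-series (A0 area = 1 m²): A1 = 594 × 841 mm.

A1 (594 × 841 mm)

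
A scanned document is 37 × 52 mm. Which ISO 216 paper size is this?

Aspect ratio 52/37 ≈ 1.405 — close to the ISO √2 ≈ 1.414.
In the A-series (A0 area = 1 m²): A9 = 37 × 52 mm.

A9 (37 × 52 mm)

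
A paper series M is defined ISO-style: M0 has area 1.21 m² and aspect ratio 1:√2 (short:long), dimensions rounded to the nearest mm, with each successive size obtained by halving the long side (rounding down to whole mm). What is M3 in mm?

327 × 462 mm

Let M0's short side be w mm. w · w√2 = 1.21 m² = 1,210,000 mm², so w ≈ 925.0 mm and w√2 ≈ 1308.1 mm → M0 = 925 × 1308 mm.
M1: ⌊1308/2⌋ × 925 = 654 × 925 mm
M2: ⌊925/2⌋ × 654 = 462 × 654 mm
M3: ⌊654/2⌋ × 462 = 327 × 462 mm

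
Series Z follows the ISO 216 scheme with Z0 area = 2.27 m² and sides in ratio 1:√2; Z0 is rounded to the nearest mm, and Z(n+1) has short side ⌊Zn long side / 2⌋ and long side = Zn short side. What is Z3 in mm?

Let Z0's short side be w mm. w · w√2 = 2.27 m² = 2,270,000 mm², so w ≈ 1266.9 mm and w√2 ≈ 1791.7 mm → Z0 = 1267 × 1792 mm.
Z1: ⌊1792/2⌋ × 1267 = 896 × 1267 mm
Z2: ⌊1267/2⌋ × 896 = 633 × 896 mm
Z3: ⌊896/2⌋ × 633 = 448 × 633 mm

448 × 633 mm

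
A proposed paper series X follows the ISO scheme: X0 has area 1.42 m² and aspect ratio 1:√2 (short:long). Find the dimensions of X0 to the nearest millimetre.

1002 × 1417 mm

Let the short side be w mm. Then w · w√2 = 1.42 m² = 1,420,000 mm².
w² = 1,420,000/√2, so w ≈ 1002.0 mm; long side = w√2 ≈ 1417.1 mm.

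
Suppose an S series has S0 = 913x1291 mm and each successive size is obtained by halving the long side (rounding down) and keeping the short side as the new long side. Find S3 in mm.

322 × 456 mm

S1: ⌊1291/2⌋ × 913 = 645 × 913 mm
S2: ⌊913/2⌋ × 645 = 456 × 645 mm
S3: ⌊645/2⌋ × 456 = 322 × 456 mm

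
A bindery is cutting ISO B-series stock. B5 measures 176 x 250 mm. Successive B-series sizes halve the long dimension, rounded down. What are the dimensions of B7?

88 × 125 mm

B6: ⌊250/2⌋ × 176 = 125 × 176 mm
B7: ⌊176/2⌋ × 125 = 88 × 125 mm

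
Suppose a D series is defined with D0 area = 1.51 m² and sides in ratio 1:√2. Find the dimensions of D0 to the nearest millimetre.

1033 × 1461 mm

Let the short side be w mm. Then w · w√2 = 1.51 m² = 1,510,000 mm².
w² = 1,510,000/√2, so w ≈ 1033.3 mm; long side = w√2 ≈ 1461.3 mm.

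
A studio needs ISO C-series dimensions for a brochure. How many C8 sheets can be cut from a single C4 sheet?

16

Each ISO step halves the sheet: 1 × C4 → 2 × C5 → 4 × C6 → 8 × C7 → …
From C4 to C8 is 4 halving steps: 2^4 = 16.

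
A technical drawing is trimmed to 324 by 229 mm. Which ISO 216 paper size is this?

Aspect ratio 324/229 ≈ 1.415 — close to the ISO √2 ≈ 1.414.
In the C-series (envelope sizes, between A and B): C4 = 229 × 324 mm.

C4 (229 × 324 mm)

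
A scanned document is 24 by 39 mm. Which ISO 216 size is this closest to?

A10 (26 × 37 mm)

Aspect ratio 39/24 ≈ 1.625 (ISO target is √2 ≈ 1.414).
In the A-series (A0 area = 1 m²): A10 = 26 × 37 mm.
Off by 4 mm total — nearest standard size.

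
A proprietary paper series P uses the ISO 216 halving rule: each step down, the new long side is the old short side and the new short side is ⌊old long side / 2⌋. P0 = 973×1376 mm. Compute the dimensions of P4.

P1: ⌊1376/2⌋ × 973 = 688 × 973 mm
P2: ⌊973/2⌋ × 688 = 486 × 688 mm
P3: ⌊688/2⌋ × 486 = 344 × 486 mm
P4: ⌊486/2⌋ × 344 = 243 × 344 mm

243 × 344 mm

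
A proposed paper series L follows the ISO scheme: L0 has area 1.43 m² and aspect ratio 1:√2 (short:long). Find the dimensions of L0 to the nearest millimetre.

1006 × 1422 mm

Let the short side be w mm. Then w · w√2 = 1.43 m² = 1,430,000 mm².
w² = 1,430,000/√2, so w ≈ 1005.6 mm; long side = w√2 ≈ 1422.1 mm.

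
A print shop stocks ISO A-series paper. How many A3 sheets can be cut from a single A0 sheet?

A0 = 841 × 1189 mm; A3 = 297 × 420 mm.
Each halving step doubles the count; 3 steps from A0 to A3.
2^3 = 8.

8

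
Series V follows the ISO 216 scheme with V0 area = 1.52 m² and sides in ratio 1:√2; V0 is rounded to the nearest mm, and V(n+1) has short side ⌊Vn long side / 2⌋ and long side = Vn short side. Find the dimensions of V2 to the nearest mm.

518 × 733 mm

Let V0's short side be w mm. w · w√2 = 1.52 m² = 1,520,000 mm², so w ≈ 1036.7 mm and w√2 ≈ 1466.2 mm → V0 = 1037 × 1466 mm.
V1: ⌊1466/2⌋ × 1037 = 733 × 1037 mm
V2: ⌊1037/2⌋ × 733 = 518 × 733 mm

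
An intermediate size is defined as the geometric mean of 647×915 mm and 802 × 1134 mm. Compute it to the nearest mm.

Short side: √(647 · 802) = √518894 ≈ 720.3 → 720 mm
Long side: √(915 · 1134) = √1037610 ≈ 1018.6 → 1019 mm

720 × 1019 mm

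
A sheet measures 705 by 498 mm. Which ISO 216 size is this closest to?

B2 (500 × 707 mm)

Aspect ratio 705/498 ≈ 1.416 — close to the ISO √2 ≈ 1.414.
In the B-series (B0 = 1000 × 1414 mm): B2 = 500 × 707 mm.
Off by 4 mm total — nearest standard size.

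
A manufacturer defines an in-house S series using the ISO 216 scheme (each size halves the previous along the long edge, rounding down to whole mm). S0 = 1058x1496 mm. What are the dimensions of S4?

S1: ⌊1496/2⌋ × 1058 = 748 × 1058 mm
S2: ⌊1058/2⌋ × 748 = 529 × 748 mm
S3: ⌊748/2⌋ × 529 = 374 × 529 mm
S4: ⌊529/2⌋ × 374 = 264 × 374 mm

264 × 374 mm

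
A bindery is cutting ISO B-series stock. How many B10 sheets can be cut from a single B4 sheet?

B4 = 250 × 353 mm; B10 = 31 × 44 mm.
Each halving step doubles the count; 6 steps from B4 to B10.
2^6 = 64.

64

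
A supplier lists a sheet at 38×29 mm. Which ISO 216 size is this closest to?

C10 (28 × 40 mm)

Aspect ratio 38/29 ≈ 1.310 (ISO target is √2 ≈ 1.414).
In the C-series (envelope sizes, between A and B): C10 = 28 × 40 mm.
Off by 3 mm total — nearest standard size.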